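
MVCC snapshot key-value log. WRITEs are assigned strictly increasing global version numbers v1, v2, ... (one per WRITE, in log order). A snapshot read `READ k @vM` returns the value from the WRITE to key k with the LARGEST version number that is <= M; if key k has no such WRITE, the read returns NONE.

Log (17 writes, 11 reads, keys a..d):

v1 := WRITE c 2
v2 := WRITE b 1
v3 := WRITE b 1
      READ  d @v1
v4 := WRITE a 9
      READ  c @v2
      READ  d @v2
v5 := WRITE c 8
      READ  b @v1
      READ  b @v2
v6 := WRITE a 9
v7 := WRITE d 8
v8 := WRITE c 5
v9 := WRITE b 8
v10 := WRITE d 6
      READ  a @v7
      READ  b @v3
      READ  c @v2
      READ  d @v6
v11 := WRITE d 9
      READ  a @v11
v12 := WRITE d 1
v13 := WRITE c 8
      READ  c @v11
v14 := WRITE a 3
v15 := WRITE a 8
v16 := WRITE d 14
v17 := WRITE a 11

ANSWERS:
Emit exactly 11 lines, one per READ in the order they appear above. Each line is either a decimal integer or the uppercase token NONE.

v1: WRITE c=2  (c history now [(1, 2)])
v2: WRITE b=1  (b history now [(2, 1)])
v3: WRITE b=1  (b history now [(2, 1), (3, 1)])
READ d @v1: history=[] -> no version <= 1 -> NONE
v4: WRITE a=9  (a history now [(4, 9)])
READ c @v2: history=[(1, 2)] -> pick v1 -> 2
READ d @v2: history=[] -> no version <= 2 -> NONE
v5: WRITE c=8  (c history now [(1, 2), (5, 8)])
READ b @v1: history=[(2, 1), (3, 1)] -> no version <= 1 -> NONE
READ b @v2: history=[(2, 1), (3, 1)] -> pick v2 -> 1
v6: WRITE a=9  (a history now [(4, 9), (6, 9)])
v7: WRITE d=8  (d history now [(7, 8)])
v8: WRITE c=5  (c history now [(1, 2), (5, 8), (8, 5)])
v9: WRITE b=8  (b history now [(2, 1), (3, 1), (9, 8)])
v10: WRITE d=6  (d history now [(7, 8), (10, 6)])
READ a @v7: history=[(4, 9), (6, 9)] -> pick v6 -> 9
READ b @v3: history=[(2, 1), (3, 1), (9, 8)] -> pick v3 -> 1
READ c @v2: history=[(1, 2), (5, 8), (8, 5)] -> pick v1 -> 2
READ d @v6: history=[(7, 8), (10, 6)] -> no version <= 6 -> NONE
v11: WRITE d=9  (d history now [(7, 8), (10, 6), (11, 9)])
READ a @v11: history=[(4, 9), (6, 9)] -> pick v6 -> 9
v12: WRITE d=1  (d history now [(7, 8), (10, 6), (11, 9), (12, 1)])
v13: WRITE c=8  (c history now [(1, 2), (5, 8), (8, 5), (13, 8)])
READ c @v11: history=[(1, 2), (5, 8), (8, 5), (13, 8)] -> pick v8 -> 5
v14: WRITE a=3  (a history now [(4, 9), (6, 9), (14, 3)])
v15: WRITE a=8  (a history now [(4, 9), (6, 9), (14, 3), (15, 8)])
v16: WRITE d=14  (d history now [(7, 8), (10, 6), (11, 9), (12, 1), (16, 14)])
v17: WRITE a=11  (a history now [(4, 9), (6, 9), (14, 3), (15, 8), (17, 11)])

Answer: NONE
2
NONE
NONE
1
9
1
2
NONE
9
5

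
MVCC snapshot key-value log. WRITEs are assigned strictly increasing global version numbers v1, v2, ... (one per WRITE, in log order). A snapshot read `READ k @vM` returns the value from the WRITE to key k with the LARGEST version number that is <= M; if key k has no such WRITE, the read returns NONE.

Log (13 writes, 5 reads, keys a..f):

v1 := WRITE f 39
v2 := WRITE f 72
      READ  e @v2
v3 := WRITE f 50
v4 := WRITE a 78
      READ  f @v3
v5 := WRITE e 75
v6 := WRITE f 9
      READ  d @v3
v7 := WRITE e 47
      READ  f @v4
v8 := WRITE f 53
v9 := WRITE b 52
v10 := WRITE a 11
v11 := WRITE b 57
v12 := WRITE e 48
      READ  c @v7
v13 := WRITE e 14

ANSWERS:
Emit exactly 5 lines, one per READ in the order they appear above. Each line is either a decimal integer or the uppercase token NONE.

v1: WRITE f=39  (f history now [(1, 39)])
v2: WRITE f=72  (f history now [(1, 39), (2, 72)])
READ e @v2: history=[] -> no version <= 2 -> NONE
v3: WRITE f=50  (f history now [(1, 39), (2, 72), (3, 50)])
v4: WRITE a=78  (a history now [(4, 78)])
READ f @v3: history=[(1, 39), (2, 72), (3, 50)] -> pick v3 -> 50
v5: WRITE e=75  (e history now [(5, 75)])
v6: WRITE f=9  (f history now [(1, 39), (2, 72), (3, 50), (6, 9)])
READ d @v3: history=[] -> no version <= 3 -> NONE
v7: WRITE e=47  (e history now [(5, 75), (7, 47)])
READ f @v4: history=[(1, 39), (2, 72), (3, 50), (6, 9)] -> pick v3 -> 50
v8: WRITE f=53  (f history now [(1, 39), (2, 72), (3, 50), (6, 9), (8, 53)])
v9: WRITE b=52  (b history now [(9, 52)])
v10: WRITE a=11  (a history now [(4, 78), (10, 11)])
v11: WRITE b=57  (b history now [(9, 52), (11, 57)])
v12: WRITE e=48  (e history now [(5, 75), (7, 47), (12, 48)])
READ c @v7: history=[] -> no version <= 7 -> NONE
v13: WRITE e=14  (e history now [(5, 75), (7, 47), (12, 48), (13, 14)])

Answer: NONE
50
NONE
50
NONE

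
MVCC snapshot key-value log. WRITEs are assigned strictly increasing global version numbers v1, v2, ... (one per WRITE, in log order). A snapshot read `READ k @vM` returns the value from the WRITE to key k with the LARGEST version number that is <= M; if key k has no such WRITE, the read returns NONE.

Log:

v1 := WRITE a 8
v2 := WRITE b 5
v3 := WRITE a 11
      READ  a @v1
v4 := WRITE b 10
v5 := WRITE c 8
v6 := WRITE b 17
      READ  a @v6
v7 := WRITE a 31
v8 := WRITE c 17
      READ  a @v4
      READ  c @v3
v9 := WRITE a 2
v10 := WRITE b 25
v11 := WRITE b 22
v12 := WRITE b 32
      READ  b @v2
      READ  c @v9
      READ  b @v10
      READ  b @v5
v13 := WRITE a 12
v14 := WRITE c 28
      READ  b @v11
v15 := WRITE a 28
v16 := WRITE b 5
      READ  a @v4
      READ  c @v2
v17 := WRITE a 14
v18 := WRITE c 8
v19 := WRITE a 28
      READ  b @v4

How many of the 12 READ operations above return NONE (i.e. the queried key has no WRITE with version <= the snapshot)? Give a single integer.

v1: WRITE a=8  (a history now [(1, 8)])
v2: WRITE b=5  (b history now [(2, 5)])
v3: WRITE a=11  (a history now [(1, 8), (3, 11)])
READ a @v1: history=[(1, 8), (3, 11)] -> pick v1 -> 8
v4: WRITE b=10  (b history now [(2, 5), (4, 10)])
v5: WRITE c=8  (c history now [(5, 8)])
v6: WRITE b=17  (b history now [(2, 5), (4, 10), (6, 17)])
READ a @v6: history=[(1, 8), (3, 11)] -> pick v3 -> 11
v7: WRITE a=31  (a history now [(1, 8), (3, 11), (7, 31)])
v8: WRITE c=17  (c history now [(5, 8), (8, 17)])
READ a @v4: history=[(1, 8), (3, 11), (7, 31)] -> pick v3 -> 11
READ c @v3: history=[(5, 8), (8, 17)] -> no version <= 3 -> NONE
v9: WRITE a=2  (a history now [(1, 8), (3, 11), (7, 31), (9, 2)])
v10: WRITE b=25  (b history now [(2, 5), (4, 10), (6, 17), (10, 25)])
v11: WRITE b=22  (b history now [(2, 5), (4, 10), (6, 17), (10, 25), (11, 22)])
v12: WRITE b=32  (b history now [(2, 5), (4, 10), (6, 17), (10, 25), (11, 22), (12, 32)])
READ b @v2: history=[(2, 5), (4, 10), (6, 17), (10, 25), (11, 22), (12, 32)] -> pick v2 -> 5
READ c @v9: history=[(5, 8), (8, 17)] -> pick v8 -> 17
READ b @v10: history=[(2, 5), (4, 10), (6, 17), (10, 25), (11, 22), (12, 32)] -> pick v10 -> 25
READ b @v5: history=[(2, 5), (4, 10), (6, 17), (10, 25), (11, 22), (12, 32)] -> pick v4 -> 10
v13: WRITE a=12  (a history now [(1, 8), (3, 11), (7, 31), (9, 2), (13, 12)])
v14: WRITE c=28  (c history now [(5, 8), (8, 17), (14, 28)])
READ b @v11: history=[(2, 5), (4, 10), (6, 17), (10, 25), (11, 22), (12, 32)] -> pick v11 -> 22
v15: WRITE a=28  (a history now [(1, 8), (3, 11), (7, 31), (9, 2), (13, 12), (15, 28)])
v16: WRITE b=5  (b history now [(2, 5), (4, 10), (6, 17), (10, 25), (11, 22), (12, 32), (16, 5)])
READ a @v4: history=[(1, 8), (3, 11), (7, 31), (9, 2), (13, 12), (15, 28)] -> pick v3 -> 11
READ c @v2: history=[(5, 8), (8, 17), (14, 28)] -> no version <= 2 -> NONE
v17: WRITE a=14  (a history now [(1, 8), (3, 11), (7, 31), (9, 2), (13, 12), (15, 28), (17, 14)])
v18: WRITE c=8  (c history now [(5, 8), (8, 17), (14, 28), (18, 8)])
v19: WRITE a=28  (a history now [(1, 8), (3, 11), (7, 31), (9, 2), (13, 12), (15, 28), (17, 14), (19, 28)])
READ b @v4: history=[(2, 5), (4, 10), (6, 17), (10, 25), (11, 22), (12, 32), (16, 5)] -> pick v4 -> 10
Read results in order: ['8', '11', '11', 'NONE', '5', '17', '25', '10', '22', '11', 'NONE', '10']
NONE count = 2

Answer: 2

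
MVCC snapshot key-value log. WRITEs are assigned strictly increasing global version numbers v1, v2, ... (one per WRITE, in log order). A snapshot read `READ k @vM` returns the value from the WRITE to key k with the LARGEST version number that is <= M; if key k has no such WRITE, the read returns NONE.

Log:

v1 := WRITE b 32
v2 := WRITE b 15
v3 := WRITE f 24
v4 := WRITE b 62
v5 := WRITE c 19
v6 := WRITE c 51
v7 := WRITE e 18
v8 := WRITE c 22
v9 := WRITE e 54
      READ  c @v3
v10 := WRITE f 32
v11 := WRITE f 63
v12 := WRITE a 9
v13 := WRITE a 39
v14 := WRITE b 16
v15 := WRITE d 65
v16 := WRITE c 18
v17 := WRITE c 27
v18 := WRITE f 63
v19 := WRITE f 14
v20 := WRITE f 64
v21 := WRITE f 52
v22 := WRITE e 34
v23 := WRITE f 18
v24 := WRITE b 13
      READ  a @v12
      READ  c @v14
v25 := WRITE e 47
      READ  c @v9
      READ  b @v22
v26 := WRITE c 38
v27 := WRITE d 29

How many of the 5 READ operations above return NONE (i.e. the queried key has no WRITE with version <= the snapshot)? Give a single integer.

Answer: 1

Derivation:
v1: WRITE b=32  (b history now [(1, 32)])
v2: WRITE b=15  (b history now [(1, 32), (2, 15)])
v3: WRITE f=24  (f history now [(3, 24)])
v4: WRITE b=62  (b history now [(1, 32), (2, 15), (4, 62)])
v5: WRITE c=19  (c history now [(5, 19)])
v6: WRITE c=51  (c history now [(5, 19), (6, 51)])
v7: WRITE e=18  (e history now [(7, 18)])
v8: WRITE c=22  (c history now [(5, 19), (6, 51), (8, 22)])
v9: WRITE e=54  (e history now [(7, 18), (9, 54)])
READ c @v3: history=[(5, 19), (6, 51), (8, 22)] -> no version <= 3 -> NONE
v10: WRITE f=32  (f history now [(3, 24), (10, 32)])
v11: WRITE f=63  (f history now [(3, 24), (10, 32), (11, 63)])
v12: WRITE a=9  (a history now [(12, 9)])
v13: WRITE a=39  (a history now [(12, 9), (13, 39)])
v14: WRITE b=16  (b history now [(1, 32), (2, 15), (4, 62), (14, 16)])
v15: WRITE d=65  (d history now [(15, 65)])
v16: WRITE c=18  (c history now [(5, 19), (6, 51), (8, 22), (16, 18)])
v17: WRITE c=27  (c history now [(5, 19), (6, 51), (8, 22), (16, 18), (17, 27)])
v18: WRITE f=63  (f history now [(3, 24), (10, 32), (11, 63), (18, 63)])
v19: WRITE f=14  (f history now [(3, 24), (10, 32), (11, 63), (18, 63), (19, 14)])
v20: WRITE f=64  (f history now [(3, 24), (10, 32), (11, 63), (18, 63), (19, 14), (20, 64)])
v21: WRITE f=52  (f history now [(3, 24), (10, 32), (11, 63), (18, 63), (19, 14), (20, 64), (21, 52)])
v22: WRITE e=34  (e history now [(7, 18), (9, 54), (22, 34)])
v23: WRITE f=18  (f history now [(3, 24), (10, 32), (11, 63), (18, 63), (19, 14), (20, 64), (21, 52), (23, 18)])
v24: WRITE b=13  (b history now [(1, 32), (2, 15), (4, 62), (14, 16), (24, 13)])
READ a @v12: history=[(12, 9), (13, 39)] -> pick v12 -> 9
READ c @v14: history=[(5, 19), (6, 51), (8, 22), (16, 18), (17, 27)] -> pick v8 -> 22
v25: WRITE e=47  (e history now [(7, 18), (9, 54), (22, 34), (25, 47)])
READ c @v9: history=[(5, 19), (6, 51), (8, 22), (16, 18), (17, 27)] -> pick v8 -> 22
READ b @v22: history=[(1, 32), (2, 15), (4, 62), (14, 16), (24, 13)] -> pick v14 -> 16
v26: WRITE c=38  (c history now [(5, 19), (6, 51), (8, 22), (16, 18), (17, 27), (26, 38)])
v27: WRITE d=29  (d history now [(15, 65), (27, 29)])
Read results in order: ['NONE', '9', '22', '22', '16']
NONE count = 1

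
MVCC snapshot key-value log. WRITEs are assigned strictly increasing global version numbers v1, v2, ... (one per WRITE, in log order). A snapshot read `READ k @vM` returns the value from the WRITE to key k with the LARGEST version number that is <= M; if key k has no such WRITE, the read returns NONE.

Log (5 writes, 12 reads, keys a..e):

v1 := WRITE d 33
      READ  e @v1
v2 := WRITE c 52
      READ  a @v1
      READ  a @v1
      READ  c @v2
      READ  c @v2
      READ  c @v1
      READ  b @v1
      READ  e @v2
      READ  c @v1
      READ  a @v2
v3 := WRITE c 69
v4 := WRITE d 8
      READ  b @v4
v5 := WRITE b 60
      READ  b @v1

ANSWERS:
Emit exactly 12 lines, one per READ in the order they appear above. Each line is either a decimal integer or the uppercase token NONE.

Answer: NONE
NONE
NONE
52
52
NONE
NONE
NONE
NONE
NONE
NONE
NONE

Derivation:
v1: WRITE d=33  (d history now [(1, 33)])
READ e @v1: history=[] -> no version <= 1 -> NONE
v2: WRITE c=52  (c history now [(2, 52)])
READ a @v1: history=[] -> no version <= 1 -> NONE
READ a @v1: history=[] -> no version <= 1 -> NONE
READ c @v2: history=[(2, 52)] -> pick v2 -> 52
READ c @v2: history=[(2, 52)] -> pick v2 -> 52
READ c @v1: history=[(2, 52)] -> no version <= 1 -> NONE
READ b @v1: history=[] -> no version <= 1 -> NONE
READ e @v2: history=[] -> no version <= 2 -> NONE
READ c @v1: history=[(2, 52)] -> no version <= 1 -> NONE
READ a @v2: history=[] -> no version <= 2 -> NONE
v3: WRITE c=69  (c history now [(2, 52), (3, 69)])
v4: WRITE d=8  (d history now [(1, 33), (4, 8)])
READ b @v4: history=[] -> no version <= 4 -> NONE
v5: WRITE b=60  (b history now [(5, 60)])
READ b @v1: history=[(5, 60)] -> no version <= 1 -> NONE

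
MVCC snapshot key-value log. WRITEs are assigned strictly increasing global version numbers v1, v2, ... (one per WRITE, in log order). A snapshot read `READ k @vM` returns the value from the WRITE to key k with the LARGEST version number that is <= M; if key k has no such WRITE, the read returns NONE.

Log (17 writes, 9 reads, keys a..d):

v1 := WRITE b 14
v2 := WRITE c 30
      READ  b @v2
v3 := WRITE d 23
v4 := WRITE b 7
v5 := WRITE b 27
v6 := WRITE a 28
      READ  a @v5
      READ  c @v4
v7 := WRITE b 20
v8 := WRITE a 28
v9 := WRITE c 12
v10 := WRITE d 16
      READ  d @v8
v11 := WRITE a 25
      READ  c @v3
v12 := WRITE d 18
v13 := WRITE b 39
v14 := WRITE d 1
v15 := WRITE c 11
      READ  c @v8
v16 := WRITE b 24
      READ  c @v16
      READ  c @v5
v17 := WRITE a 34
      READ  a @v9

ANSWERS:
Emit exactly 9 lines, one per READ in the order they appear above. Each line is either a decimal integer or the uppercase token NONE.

v1: WRITE b=14  (b history now [(1, 14)])
v2: WRITE c=30  (c history now [(2, 30)])
READ b @v2: history=[(1, 14)] -> pick v1 -> 14
v3: WRITE d=23  (d history now [(3, 23)])
v4: WRITE b=7  (b history now [(1, 14), (4, 7)])
v5: WRITE b=27  (b history now [(1, 14), (4, 7), (5, 27)])
v6: WRITE a=28  (a history now [(6, 28)])
READ a @v5: history=[(6, 28)] -> no version <= 5 -> NONE
READ c @v4: history=[(2, 30)] -> pick v2 -> 30
v7: WRITE b=20  (b history now [(1, 14), (4, 7), (5, 27), (7, 20)])
v8: WRITE a=28  (a history now [(6, 28), (8, 28)])
v9: WRITE c=12  (c history now [(2, 30), (9, 12)])
v10: WRITE d=16  (d history now [(3, 23), (10, 16)])
READ d @v8: history=[(3, 23), (10, 16)] -> pick v3 -> 23
v11: WRITE a=25  (a history now [(6, 28), (8, 28), (11, 25)])
READ c @v3: history=[(2, 30), (9, 12)] -> pick v2 -> 30
v12: WRITE d=18  (d history now [(3, 23), (10, 16), (12, 18)])
v13: WRITE b=39  (b history now [(1, 14), (4, 7), (5, 27), (7, 20), (13, 39)])
v14: WRITE d=1  (d history now [(3, 23), (10, 16), (12, 18), (14, 1)])
v15: WRITE c=11  (c history now [(2, 30), (9, 12), (15, 11)])
READ c @v8: history=[(2, 30), (9, 12), (15, 11)] -> pick v2 -> 30
v16: WRITE b=24  (b history now [(1, 14), (4, 7), (5, 27), (7, 20), (13, 39), (16, 24)])
READ c @v16: history=[(2, 30), (9, 12), (15, 11)] -> pick v15 -> 11
READ c @v5: history=[(2, 30), (9, 12), (15, 11)] -> pick v2 -> 30
v17: WRITE a=34  (a history now [(6, 28), (8, 28), (11, 25), (17, 34)])
READ a @v9: history=[(6, 28), (8, 28), (11, 25), (17, 34)] -> pick v8 -> 28

Answer: 14
NONE
30
23
30
30
11
30
28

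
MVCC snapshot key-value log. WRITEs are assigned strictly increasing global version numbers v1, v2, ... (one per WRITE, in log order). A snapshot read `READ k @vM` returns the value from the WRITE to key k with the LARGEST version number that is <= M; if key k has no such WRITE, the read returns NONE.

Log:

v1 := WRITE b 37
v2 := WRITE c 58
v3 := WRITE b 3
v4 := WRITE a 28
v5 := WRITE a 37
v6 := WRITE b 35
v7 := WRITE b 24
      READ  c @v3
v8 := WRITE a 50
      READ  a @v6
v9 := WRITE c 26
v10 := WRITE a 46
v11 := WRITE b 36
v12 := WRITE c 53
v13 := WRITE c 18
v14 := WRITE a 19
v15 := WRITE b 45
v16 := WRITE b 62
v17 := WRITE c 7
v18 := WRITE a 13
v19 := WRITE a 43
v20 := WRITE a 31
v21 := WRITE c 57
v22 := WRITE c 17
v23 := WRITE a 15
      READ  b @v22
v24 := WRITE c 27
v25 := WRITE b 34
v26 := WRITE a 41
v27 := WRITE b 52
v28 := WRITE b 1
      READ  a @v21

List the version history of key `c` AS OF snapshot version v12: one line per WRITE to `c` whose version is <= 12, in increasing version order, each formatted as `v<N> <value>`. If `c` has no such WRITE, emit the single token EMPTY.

Answer: v2 58
v9 26
v12 53

Derivation:
Scan writes for key=c with version <= 12:
  v1 WRITE b 37 -> skip
  v2 WRITE c 58 -> keep
  v3 WRITE b 3 -> skip
  v4 WRITE a 28 -> skip
  v5 WRITE a 37 -> skip
  v6 WRITE b 35 -> skip
  v7 WRITE b 24 -> skip
  v8 WRITE a 50 -> skip
  v9 WRITE c 26 -> keep
  v10 WRITE a 46 -> skip
  v11 WRITE b 36 -> skip
  v12 WRITE c 53 -> keep
  v13 WRITE c 18 -> drop (> snap)
  v14 WRITE a 19 -> skip
  v15 WRITE b 45 -> skip
  v16 WRITE b 62 -> skip
  v17 WRITE c 7 -> drop (> snap)
  v18 WRITE a 13 -> skip
  v19 WRITE a 43 -> skip
  v20 WRITE a 31 -> skip
  v21 WRITE c 57 -> drop (> snap)
  v22 WRITE c 17 -> drop (> snap)
  v23 WRITE a 15 -> skip
  v24 WRITE c 27 -> drop (> snap)
  v25 WRITE b 34 -> skip
  v26 WRITE a 41 -> skip
  v27 WRITE b 52 -> skip
  v28 WRITE b 1 -> skip
Collected: [(2, 58), (9, 26), (12, 53)]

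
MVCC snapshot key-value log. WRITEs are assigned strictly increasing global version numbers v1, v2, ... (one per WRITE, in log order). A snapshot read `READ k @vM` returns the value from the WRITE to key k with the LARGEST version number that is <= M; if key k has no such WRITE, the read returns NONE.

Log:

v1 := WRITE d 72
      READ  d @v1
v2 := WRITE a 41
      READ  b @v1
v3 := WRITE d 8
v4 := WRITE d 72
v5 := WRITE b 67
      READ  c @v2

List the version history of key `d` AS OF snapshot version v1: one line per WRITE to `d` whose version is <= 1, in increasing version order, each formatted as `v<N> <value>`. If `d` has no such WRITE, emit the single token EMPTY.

Answer: v1 72

Derivation:
Scan writes for key=d with version <= 1:
  v1 WRITE d 72 -> keep
  v2 WRITE a 41 -> skip
  v3 WRITE d 8 -> drop (> snap)
  v4 WRITE d 72 -> drop (> snap)
  v5 WRITE b 67 -> skip
Collected: [(1, 72)]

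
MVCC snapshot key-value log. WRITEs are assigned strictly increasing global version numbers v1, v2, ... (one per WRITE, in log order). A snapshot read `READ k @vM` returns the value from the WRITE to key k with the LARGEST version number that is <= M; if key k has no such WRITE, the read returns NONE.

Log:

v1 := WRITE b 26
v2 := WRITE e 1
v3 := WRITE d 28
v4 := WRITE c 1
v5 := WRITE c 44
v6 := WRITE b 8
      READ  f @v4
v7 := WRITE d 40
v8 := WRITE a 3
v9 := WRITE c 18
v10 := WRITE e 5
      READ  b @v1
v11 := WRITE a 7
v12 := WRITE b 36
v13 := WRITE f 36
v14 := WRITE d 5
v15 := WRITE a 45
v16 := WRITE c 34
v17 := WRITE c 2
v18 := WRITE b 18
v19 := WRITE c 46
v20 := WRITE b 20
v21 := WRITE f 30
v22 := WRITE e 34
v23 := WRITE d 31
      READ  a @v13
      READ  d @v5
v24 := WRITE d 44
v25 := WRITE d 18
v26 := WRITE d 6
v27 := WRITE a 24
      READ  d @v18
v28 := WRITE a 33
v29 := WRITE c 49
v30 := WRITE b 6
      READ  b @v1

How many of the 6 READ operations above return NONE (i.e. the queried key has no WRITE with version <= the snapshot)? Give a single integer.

Answer: 1

Derivation:
v1: WRITE b=26  (b history now [(1, 26)])
v2: WRITE e=1  (e history now [(2, 1)])
v3: WRITE d=28  (d history now [(3, 28)])
v4: WRITE c=1  (c history now [(4, 1)])
v5: WRITE c=44  (c history now [(4, 1), (5, 44)])
v6: WRITE b=8  (b history now [(1, 26), (6, 8)])
READ f @v4: history=[] -> no version <= 4 -> NONE
v7: WRITE d=40  (d history now [(3, 28), (7, 40)])
v8: WRITE a=3  (a history now [(8, 3)])
v9: WRITE c=18  (c history now [(4, 1), (5, 44), (9, 18)])
v10: WRITE e=5  (e history now [(2, 1), (10, 5)])
READ b @v1: history=[(1, 26), (6, 8)] -> pick v1 -> 26
v11: WRITE a=7  (a history now [(8, 3), (11, 7)])
v12: WRITE b=36  (b history now [(1, 26), (6, 8), (12, 36)])
v13: WRITE f=36  (f history now [(13, 36)])
v14: WRITE d=5  (d history now [(3, 28), (7, 40), (14, 5)])
v15: WRITE a=45  (a history now [(8, 3), (11, 7), (15, 45)])
v16: WRITE c=34  (c history now [(4, 1), (5, 44), (9, 18), (16, 34)])
v17: WRITE c=2  (c history now [(4, 1), (5, 44), (9, 18), (16, 34), (17, 2)])
v18: WRITE b=18  (b history now [(1, 26), (6, 8), (12, 36), (18, 18)])
v19: WRITE c=46  (c history now [(4, 1), (5, 44), (9, 18), (16, 34), (17, 2), (19, 46)])
v20: WRITE b=20  (b history now [(1, 26), (6, 8), (12, 36), (18, 18), (20, 20)])
v21: WRITE f=30  (f history now [(13, 36), (21, 30)])
v22: WRITE e=34  (e history now [(2, 1), (10, 5), (22, 34)])
v23: WRITE d=31  (d history now [(3, 28), (7, 40), (14, 5), (23, 31)])
READ a @v13: history=[(8, 3), (11, 7), (15, 45)] -> pick v11 -> 7
READ d @v5: history=[(3, 28), (7, 40), (14, 5), (23, 31)] -> pick v3 -> 28
v24: WRITE d=44  (d history now [(3, 28), (7, 40), (14, 5), (23, 31), (24, 44)])
v25: WRITE d=18  (d history now [(3, 28), (7, 40), (14, 5), (23, 31), (24, 44), (25, 18)])
v26: WRITE d=6  (d history now [(3, 28), (7, 40), (14, 5), (23, 31), (24, 44), (25, 18), (26, 6)])
v27: WRITE a=24  (a history now [(8, 3), (11, 7), (15, 45), (27, 24)])
READ d @v18: history=[(3, 28), (7, 40), (14, 5), (23, 31), (24, 44), (25, 18), (26, 6)] -> pick v14 -> 5
v28: WRITE a=33  (a history now [(8, 3), (11, 7), (15, 45), (27, 24), (28, 33)])
v29: WRITE c=49  (c history now [(4, 1), (5, 44), (9, 18), (16, 34), (17, 2), (19, 46), (29, 49)])
v30: WRITE b=6  (b history now [(1, 26), (6, 8), (12, 36), (18, 18), (20, 20), (30, 6)])
READ b @v1: history=[(1, 26), (6, 8), (12, 36), (18, 18), (20, 20), (30, 6)] -> pick v1 -> 26
Read results in order: ['NONE', '26', '7', '28', '5', '26']
NONE count = 1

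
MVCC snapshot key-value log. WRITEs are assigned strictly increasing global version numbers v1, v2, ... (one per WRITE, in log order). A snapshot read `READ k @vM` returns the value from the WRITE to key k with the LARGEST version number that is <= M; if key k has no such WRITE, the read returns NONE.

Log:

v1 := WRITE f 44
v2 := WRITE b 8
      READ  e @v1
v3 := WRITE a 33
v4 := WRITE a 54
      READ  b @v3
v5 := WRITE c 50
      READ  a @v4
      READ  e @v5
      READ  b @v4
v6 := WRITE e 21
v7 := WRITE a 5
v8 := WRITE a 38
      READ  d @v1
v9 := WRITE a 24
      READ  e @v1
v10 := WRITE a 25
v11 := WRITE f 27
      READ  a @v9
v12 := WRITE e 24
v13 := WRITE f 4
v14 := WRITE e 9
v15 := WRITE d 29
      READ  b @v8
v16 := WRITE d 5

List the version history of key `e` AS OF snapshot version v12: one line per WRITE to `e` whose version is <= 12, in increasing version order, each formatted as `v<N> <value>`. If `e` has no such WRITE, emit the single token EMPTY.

Scan writes for key=e with version <= 12:
  v1 WRITE f 44 -> skip
  v2 WRITE b 8 -> skip
  v3 WRITE a 33 -> skip
  v4 WRITE a 54 -> skip
  v5 WRITE c 50 -> skip
  v6 WRITE e 21 -> keep
  v7 WRITE a 5 -> skip
  v8 WRITE a 38 -> skip
  v9 WRITE a 24 -> skip
  v10 WRITE a 25 -> skip
  v11 WRITE f 27 -> skip
  v12 WRITE e 24 -> keep
  v13 WRITE f 4 -> skip
  v14 WRITE e 9 -> drop (> snap)
  v15 WRITE d 29 -> skip
  v16 WRITE d 5 -> skip
Collected: [(6, 21), (12, 24)]

Answer: v6 21
v12 24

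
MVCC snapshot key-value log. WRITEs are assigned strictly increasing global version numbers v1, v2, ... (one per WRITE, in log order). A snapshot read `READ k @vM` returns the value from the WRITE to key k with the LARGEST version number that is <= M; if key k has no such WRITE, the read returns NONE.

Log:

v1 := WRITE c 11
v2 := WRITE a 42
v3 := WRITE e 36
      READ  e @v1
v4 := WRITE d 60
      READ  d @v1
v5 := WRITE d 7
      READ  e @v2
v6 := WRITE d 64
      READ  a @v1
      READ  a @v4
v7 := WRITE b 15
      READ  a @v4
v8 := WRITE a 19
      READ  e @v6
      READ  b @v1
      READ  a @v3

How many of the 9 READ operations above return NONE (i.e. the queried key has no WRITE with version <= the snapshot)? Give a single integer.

v1: WRITE c=11  (c history now [(1, 11)])
v2: WRITE a=42  (a history now [(2, 42)])
v3: WRITE e=36  (e history now [(3, 36)])
READ e @v1: history=[(3, 36)] -> no version <= 1 -> NONE
v4: WRITE d=60  (d history now [(4, 60)])
READ d @v1: history=[(4, 60)] -> no version <= 1 -> NONE
v5: WRITE d=7  (d history now [(4, 60), (5, 7)])
READ e @v2: history=[(3, 36)] -> no version <= 2 -> NONE
v6: WRITE d=64  (d history now [(4, 60), (5, 7), (6, 64)])
READ a @v1: history=[(2, 42)] -> no version <= 1 -> NONE
READ a @v4: history=[(2, 42)] -> pick v2 -> 42
v7: WRITE b=15  (b history now [(7, 15)])
READ a @v4: history=[(2, 42)] -> pick v2 -> 42
v8: WRITE a=19  (a history now [(2, 42), (8, 19)])
READ e @v6: history=[(3, 36)] -> pick v3 -> 36
READ b @v1: history=[(7, 15)] -> no version <= 1 -> NONE
READ a @v3: history=[(2, 42), (8, 19)] -> pick v2 -> 42
Read results in order: ['NONE', 'NONE', 'NONE', 'NONE', '42', '42', '36', 'NONE', '42']
NONE count = 5

Answer: 5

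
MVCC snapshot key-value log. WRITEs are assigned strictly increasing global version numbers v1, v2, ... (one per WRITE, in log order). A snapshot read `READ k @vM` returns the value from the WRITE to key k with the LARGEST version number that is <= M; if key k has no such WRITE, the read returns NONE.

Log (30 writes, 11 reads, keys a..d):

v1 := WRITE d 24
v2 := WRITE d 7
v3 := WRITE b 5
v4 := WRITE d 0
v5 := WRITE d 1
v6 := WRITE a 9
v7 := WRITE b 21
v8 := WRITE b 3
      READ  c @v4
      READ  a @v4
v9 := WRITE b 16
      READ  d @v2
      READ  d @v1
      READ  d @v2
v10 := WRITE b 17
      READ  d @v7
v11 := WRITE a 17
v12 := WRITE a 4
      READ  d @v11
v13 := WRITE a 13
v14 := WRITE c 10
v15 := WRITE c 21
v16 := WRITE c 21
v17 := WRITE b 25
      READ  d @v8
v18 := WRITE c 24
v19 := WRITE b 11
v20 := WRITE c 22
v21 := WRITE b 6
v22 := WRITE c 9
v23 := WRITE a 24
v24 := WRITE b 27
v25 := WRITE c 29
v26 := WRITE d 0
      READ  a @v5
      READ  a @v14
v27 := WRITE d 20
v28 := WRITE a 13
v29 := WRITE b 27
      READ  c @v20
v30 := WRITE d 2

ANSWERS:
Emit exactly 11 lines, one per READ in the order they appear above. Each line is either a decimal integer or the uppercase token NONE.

v1: WRITE d=24  (d history now [(1, 24)])
v2: WRITE d=7  (d history now [(1, 24), (2, 7)])
v3: WRITE b=5  (b history now [(3, 5)])
v4: WRITE d=0  (d history now [(1, 24), (2, 7), (4, 0)])
v5: WRITE d=1  (d history now [(1, 24), (2, 7), (4, 0), (5, 1)])
v6: WRITE a=9  (a history now [(6, 9)])
v7: WRITE b=21  (b history now [(3, 5), (7, 21)])
v8: WRITE b=3  (b history now [(3, 5), (7, 21), (8, 3)])
READ c @v4: history=[] -> no version <= 4 -> NONE
READ a @v4: history=[(6, 9)] -> no version <= 4 -> NONE
v9: WRITE b=16  (b history now [(3, 5), (7, 21), (8, 3), (9, 16)])
READ d @v2: history=[(1, 24), (2, 7), (4, 0), (5, 1)] -> pick v2 -> 7
READ d @v1: history=[(1, 24), (2, 7), (4, 0), (5, 1)] -> pick v1 -> 24
READ d @v2: history=[(1, 24), (2, 7), (4, 0), (5, 1)] -> pick v2 -> 7
v10: WRITE b=17  (b history now [(3, 5), (7, 21), (8, 3), (9, 16), (10, 17)])
READ d @v7: history=[(1, 24), (2, 7), (4, 0), (5, 1)] -> pick v5 -> 1
v11: WRITE a=17  (a history now [(6, 9), (11, 17)])
v12: WRITE a=4  (a history now [(6, 9), (11, 17), (12, 4)])
READ d @v11: history=[(1, 24), (2, 7), (4, 0), (5, 1)] -> pick v5 -> 1
v13: WRITE a=13  (a history now [(6, 9), (11, 17), (12, 4), (13, 13)])
v14: WRITE c=10  (c history now [(14, 10)])
v15: WRITE c=21  (c history now [(14, 10), (15, 21)])
v16: WRITE c=21  (c history now [(14, 10), (15, 21), (16, 21)])
v17: WRITE b=25  (b history now [(3, 5), (7, 21), (8, 3), (9, 16), (10, 17), (17, 25)])
READ d @v8: history=[(1, 24), (2, 7), (4, 0), (5, 1)] -> pick v5 -> 1
v18: WRITE c=24  (c history now [(14, 10), (15, 21), (16, 21), (18, 24)])
v19: WRITE b=11  (b history now [(3, 5), (7, 21), (8, 3), (9, 16), (10, 17), (17, 25), (19, 11)])
v20: WRITE c=22  (c history now [(14, 10), (15, 21), (16, 21), (18, 24), (20, 22)])
v21: WRITE b=6  (b history now [(3, 5), (7, 21), (8, 3), (9, 16), (10, 17), (17, 25), (19, 11), (21, 6)])
v22: WRITE c=9  (c history now [(14, 10), (15, 21), (16, 21), (18, 24), (20, 22), (22, 9)])
v23: WRITE a=24  (a history now [(6, 9), (11, 17), (12, 4), (13, 13), (23, 24)])
v24: WRITE b=27  (b history now [(3, 5), (7, 21), (8, 3), (9, 16), (10, 17), (17, 25), (19, 11), (21, 6), (24, 27)])
v25: WRITE c=29  (c history now [(14, 10), (15, 21), (16, 21), (18, 24), (20, 22), (22, 9), (25, 29)])
v26: WRITE d=0  (d history now [(1, 24), (2, 7), (4, 0), (5, 1), (26, 0)])
READ a @v5: history=[(6, 9), (11, 17), (12, 4), (13, 13), (23, 24)] -> no version <= 5 -> NONE
READ a @v14: history=[(6, 9), (11, 17), (12, 4), (13, 13), (23, 24)] -> pick v13 -> 13
v27: WRITE d=20  (d history now [(1, 24), (2, 7), (4, 0), (5, 1), (26, 0), (27, 20)])
v28: WRITE a=13  (a history now [(6, 9), (11, 17), (12, 4), (13, 13), (23, 24), (28, 13)])
v29: WRITE b=27  (b history now [(3, 5), (7, 21), (8, 3), (9, 16), (10, 17), (17, 25), (19, 11), (21, 6), (24, 27), (29, 27)])
READ c @v20: history=[(14, 10), (15, 21), (16, 21), (18, 24), (20, 22), (22, 9), (25, 29)] -> pick v20 -> 22
v30: WRITE d=2  (d history now [(1, 24), (2, 7), (4, 0), (5, 1), (26, 0), (27, 20), (30, 2)])

Answer: NONE
NONE
7
24
7
1
1
1
NONE
13
22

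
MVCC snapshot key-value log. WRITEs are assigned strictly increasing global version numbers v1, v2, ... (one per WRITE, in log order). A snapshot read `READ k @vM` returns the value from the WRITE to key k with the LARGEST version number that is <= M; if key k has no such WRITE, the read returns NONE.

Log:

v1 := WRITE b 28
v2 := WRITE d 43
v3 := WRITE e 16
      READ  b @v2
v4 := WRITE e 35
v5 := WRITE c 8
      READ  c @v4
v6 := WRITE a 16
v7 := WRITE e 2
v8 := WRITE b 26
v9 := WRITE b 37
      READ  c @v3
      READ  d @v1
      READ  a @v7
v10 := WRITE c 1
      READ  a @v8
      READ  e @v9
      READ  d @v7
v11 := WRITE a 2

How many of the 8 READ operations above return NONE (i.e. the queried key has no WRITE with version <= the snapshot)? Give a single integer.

v1: WRITE b=28  (b history now [(1, 28)])
v2: WRITE d=43  (d history now [(2, 43)])
v3: WRITE e=16  (e history now [(3, 16)])
READ b @v2: history=[(1, 28)] -> pick v1 -> 28
v4: WRITE e=35  (e history now [(3, 16), (4, 35)])
v5: WRITE c=8  (c history now [(5, 8)])
READ c @v4: history=[(5, 8)] -> no version <= 4 -> NONE
v6: WRITE a=16  (a history now [(6, 16)])
v7: WRITE e=2  (e history now [(3, 16), (4, 35), (7, 2)])
v8: WRITE b=26  (b history now [(1, 28), (8, 26)])
v9: WRITE b=37  (b history now [(1, 28), (8, 26), (9, 37)])
READ c @v3: history=[(5, 8)] -> no version <= 3 -> NONE
READ d @v1: history=[(2, 43)] -> no version <= 1 -> NONE
READ a @v7: history=[(6, 16)] -> pick v6 -> 16
v10: WRITE c=1  (c history now [(5, 8), (10, 1)])
READ a @v8: history=[(6, 16)] -> pick v6 -> 16
READ e @v9: history=[(3, 16), (4, 35), (7, 2)] -> pick v7 -> 2
READ d @v7: history=[(2, 43)] -> pick v2 -> 43
v11: WRITE a=2  (a history now [(6, 16), (11, 2)])
Read results in order: ['28', 'NONE', 'NONE', 'NONE', '16', '16', '2', '43']
NONE count = 3

Answer: 3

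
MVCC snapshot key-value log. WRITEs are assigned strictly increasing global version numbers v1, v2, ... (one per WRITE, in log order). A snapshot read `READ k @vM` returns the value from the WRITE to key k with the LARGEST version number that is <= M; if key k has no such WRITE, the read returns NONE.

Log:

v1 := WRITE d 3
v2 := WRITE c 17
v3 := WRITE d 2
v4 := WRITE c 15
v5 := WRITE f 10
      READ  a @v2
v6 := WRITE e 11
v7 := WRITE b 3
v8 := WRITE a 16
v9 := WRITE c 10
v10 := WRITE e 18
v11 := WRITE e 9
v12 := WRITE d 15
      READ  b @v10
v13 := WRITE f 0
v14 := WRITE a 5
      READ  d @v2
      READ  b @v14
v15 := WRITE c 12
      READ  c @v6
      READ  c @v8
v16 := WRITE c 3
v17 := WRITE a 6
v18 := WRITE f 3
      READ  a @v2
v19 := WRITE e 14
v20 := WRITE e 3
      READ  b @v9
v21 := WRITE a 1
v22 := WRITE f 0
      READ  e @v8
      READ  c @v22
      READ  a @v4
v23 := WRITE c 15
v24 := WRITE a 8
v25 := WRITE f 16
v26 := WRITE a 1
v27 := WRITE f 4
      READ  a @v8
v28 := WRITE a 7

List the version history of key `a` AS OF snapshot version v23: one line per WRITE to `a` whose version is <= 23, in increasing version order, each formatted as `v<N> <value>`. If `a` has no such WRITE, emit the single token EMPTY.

Answer: v8 16
v14 5
v17 6
v21 1

Derivation:
Scan writes for key=a with version <= 23:
  v1 WRITE d 3 -> skip
  v2 WRITE c 17 -> skip
  v3 WRITE d 2 -> skip
  v4 WRITE c 15 -> skip
  v5 WRITE f 10 -> skip
  v6 WRITE e 11 -> skip
  v7 WRITE b 3 -> skip
  v8 WRITE a 16 -> keep
  v9 WRITE c 10 -> skip
  v10 WRITE e 18 -> skip
  v11 WRITE e 9 -> skip
  v12 WRITE d 15 -> skip
  v13 WRITE f 0 -> skip
  v14 WRITE a 5 -> keep
  v15 WRITE c 12 -> skip
  v16 WRITE c 3 -> skip
  v17 WRITE a 6 -> keep
  v18 WRITE f 3 -> skip
  v19 WRITE e 14 -> skip
  v20 WRITE e 3 -> skip
  v21 WRITE a 1 -> keep
  v22 WRITE f 0 -> skip
  v23 WRITE c 15 -> skip
  v24 WRITE a 8 -> drop (> snap)
  v25 WRITE f 16 -> skip
  v26 WRITE a 1 -> drop (> snap)
  v27 WRITE f 4 -> skip
  v28 WRITE a 7 -> drop (> snap)
Collected: [(8, 16), (14, 5), (17, 6), (21, 1)]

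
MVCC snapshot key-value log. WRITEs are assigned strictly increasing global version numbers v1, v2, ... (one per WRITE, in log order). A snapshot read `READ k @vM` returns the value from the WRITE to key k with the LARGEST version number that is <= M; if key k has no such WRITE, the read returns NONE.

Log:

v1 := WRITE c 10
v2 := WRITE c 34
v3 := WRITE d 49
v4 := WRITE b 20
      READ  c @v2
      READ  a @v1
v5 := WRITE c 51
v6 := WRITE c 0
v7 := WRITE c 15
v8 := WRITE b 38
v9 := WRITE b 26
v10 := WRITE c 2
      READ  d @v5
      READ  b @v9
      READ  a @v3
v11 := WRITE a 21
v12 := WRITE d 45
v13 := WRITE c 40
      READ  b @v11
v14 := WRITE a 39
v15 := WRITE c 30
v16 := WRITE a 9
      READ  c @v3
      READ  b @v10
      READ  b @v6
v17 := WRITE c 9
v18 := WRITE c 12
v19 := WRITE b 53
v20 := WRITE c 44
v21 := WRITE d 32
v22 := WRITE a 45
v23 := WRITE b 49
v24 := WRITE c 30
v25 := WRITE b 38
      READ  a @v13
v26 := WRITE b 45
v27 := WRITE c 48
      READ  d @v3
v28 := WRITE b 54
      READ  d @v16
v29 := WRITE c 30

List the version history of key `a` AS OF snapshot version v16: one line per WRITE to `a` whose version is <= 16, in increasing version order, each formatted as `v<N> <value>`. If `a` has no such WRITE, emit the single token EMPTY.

Answer: v11 21
v14 39
v16 9

Derivation:
Scan writes for key=a with version <= 16:
  v1 WRITE c 10 -> skip
  v2 WRITE c 34 -> skip
  v3 WRITE d 49 -> skip
  v4 WRITE b 20 -> skip
  v5 WRITE c 51 -> skip
  v6 WRITE c 0 -> skip
  v7 WRITE c 15 -> skip
  v8 WRITE b 38 -> skip
  v9 WRITE b 26 -> skip
  v10 WRITE c 2 -> skip
  v11 WRITE a 21 -> keep
  v12 WRITE d 45 -> skip
  v13 WRITE c 40 -> skip
  v14 WRITE a 39 -> keep
  v15 WRITE c 30 -> skip
  v16 WRITE a 9 -> keep
  v17 WRITE c 9 -> skip
  v18 WRITE c 12 -> skip
  v19 WRITE b 53 -> skip
  v20 WRITE c 44 -> skip
  v21 WRITE d 32 -> skip
  v22 WRITE a 45 -> drop (> snap)
  v23 WRITE b 49 -> skip
  v24 WRITE c 30 -> skip
  v25 WRITE b 38 -> skip
  v26 WRITE b 45 -> skip
  v27 WRITE c 48 -> skip
  v28 WRITE b 54 -> skip
  v29 WRITE c 30 -> skip
Collected: [(11, 21), (14, 39), (16, 9)]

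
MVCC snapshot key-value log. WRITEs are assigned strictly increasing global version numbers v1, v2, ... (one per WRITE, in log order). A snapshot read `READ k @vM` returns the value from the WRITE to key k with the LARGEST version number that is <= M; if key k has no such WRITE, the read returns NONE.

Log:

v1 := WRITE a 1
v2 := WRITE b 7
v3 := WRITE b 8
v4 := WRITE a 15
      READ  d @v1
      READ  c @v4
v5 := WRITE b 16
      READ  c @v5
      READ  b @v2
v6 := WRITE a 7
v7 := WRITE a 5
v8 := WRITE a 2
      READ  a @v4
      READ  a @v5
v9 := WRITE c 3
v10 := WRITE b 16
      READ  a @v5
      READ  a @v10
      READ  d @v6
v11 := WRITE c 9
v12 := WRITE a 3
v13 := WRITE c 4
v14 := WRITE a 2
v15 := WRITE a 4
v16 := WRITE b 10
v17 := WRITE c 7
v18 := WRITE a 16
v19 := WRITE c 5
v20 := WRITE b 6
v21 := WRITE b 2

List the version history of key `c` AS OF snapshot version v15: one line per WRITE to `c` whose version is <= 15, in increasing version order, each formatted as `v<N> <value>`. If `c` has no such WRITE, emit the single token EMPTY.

Answer: v9 3
v11 9
v13 4

Derivation:
Scan writes for key=c with version <= 15:
  v1 WRITE a 1 -> skip
  v2 WRITE b 7 -> skip
  v3 WRITE b 8 -> skip
  v4 WRITE a 15 -> skip
  v5 WRITE b 16 -> skip
  v6 WRITE a 7 -> skip
  v7 WRITE a 5 -> skip
  v8 WRITE a 2 -> skip
  v9 WRITE c 3 -> keep
  v10 WRITE b 16 -> skip
  v11 WRITE c 9 -> keep
  v12 WRITE a 3 -> skip
  v13 WRITE c 4 -> keep
  v14 WRITE a 2 -> skip
  v15 WRITE a 4 -> skip
  v16 WRITE b 10 -> skip
  v17 WRITE c 7 -> drop (> snap)
  v18 WRITE a 16 -> skip
  v19 WRITE c 5 -> drop (> snap)
  v20 WRITE b 6 -> skip
  v21 WRITE b 2 -> skip
Collected: [(9, 3), (11, 9), (13, 4)]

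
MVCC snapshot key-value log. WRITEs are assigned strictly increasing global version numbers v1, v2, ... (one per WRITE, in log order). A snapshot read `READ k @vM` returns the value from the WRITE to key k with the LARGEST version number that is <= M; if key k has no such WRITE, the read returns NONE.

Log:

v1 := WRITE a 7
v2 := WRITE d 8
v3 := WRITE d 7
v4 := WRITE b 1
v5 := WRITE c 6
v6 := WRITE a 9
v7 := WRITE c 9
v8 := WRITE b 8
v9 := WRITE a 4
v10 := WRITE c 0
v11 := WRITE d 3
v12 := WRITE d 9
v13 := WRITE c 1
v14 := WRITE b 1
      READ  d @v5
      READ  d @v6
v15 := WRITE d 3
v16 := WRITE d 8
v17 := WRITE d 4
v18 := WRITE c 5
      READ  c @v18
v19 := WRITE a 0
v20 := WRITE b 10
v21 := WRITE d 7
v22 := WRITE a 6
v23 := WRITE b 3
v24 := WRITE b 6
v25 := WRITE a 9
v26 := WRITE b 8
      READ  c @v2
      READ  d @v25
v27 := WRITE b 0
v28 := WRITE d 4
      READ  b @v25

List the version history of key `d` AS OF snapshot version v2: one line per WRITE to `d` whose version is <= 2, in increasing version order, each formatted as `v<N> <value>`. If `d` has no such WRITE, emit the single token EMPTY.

Answer: v2 8

Derivation:
Scan writes for key=d with version <= 2:
  v1 WRITE a 7 -> skip
  v2 WRITE d 8 -> keep
  v3 WRITE d 7 -> drop (> snap)
  v4 WRITE b 1 -> skip
  v5 WRITE c 6 -> skip
  v6 WRITE a 9 -> skip
  v7 WRITE c 9 -> skip
  v8 WRITE b 8 -> skip
  v9 WRITE a 4 -> skip
  v10 WRITE c 0 -> skip
  v11 WRITE d 3 -> drop (> snap)
  v12 WRITE d 9 -> drop (> snap)
  v13 WRITE c 1 -> skip
  v14 WRITE b 1 -> skip
  v15 WRITE d 3 -> drop (> snap)
  v16 WRITE d 8 -> drop (> snap)
  v17 WRITE d 4 -> drop (> snap)
  v18 WRITE c 5 -> skip
  v19 WRITE a 0 -> skip
  v20 WRITE b 10 -> skip
  v21 WRITE d 7 -> drop (> snap)
  v22 WRITE a 6 -> skip
  v23 WRITE b 3 -> skip
  v24 WRITE b 6 -> skip
  v25 WRITE a 9 -> skip
  v26 WRITE b 8 -> skip
  v27 WRITE b 0 -> skip
  v28 WRITE d 4 -> drop (> snap)
Collected: [(2, 8)]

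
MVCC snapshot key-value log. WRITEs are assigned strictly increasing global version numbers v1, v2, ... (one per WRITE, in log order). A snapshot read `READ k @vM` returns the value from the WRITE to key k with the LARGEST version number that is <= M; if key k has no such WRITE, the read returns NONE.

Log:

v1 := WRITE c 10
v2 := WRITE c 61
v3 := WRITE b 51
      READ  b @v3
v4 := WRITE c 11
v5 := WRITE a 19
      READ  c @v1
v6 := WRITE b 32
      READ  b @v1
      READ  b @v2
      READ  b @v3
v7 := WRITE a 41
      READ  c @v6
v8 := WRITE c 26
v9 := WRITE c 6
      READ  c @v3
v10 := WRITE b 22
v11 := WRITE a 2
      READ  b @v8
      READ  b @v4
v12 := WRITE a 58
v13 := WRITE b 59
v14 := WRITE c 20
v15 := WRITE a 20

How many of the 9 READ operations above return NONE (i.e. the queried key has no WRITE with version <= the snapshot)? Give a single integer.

v1: WRITE c=10  (c history now [(1, 10)])
v2: WRITE c=61  (c history now [(1, 10), (2, 61)])
v3: WRITE b=51  (b history now [(3, 51)])
READ b @v3: history=[(3, 51)] -> pick v3 -> 51
v4: WRITE c=11  (c history now [(1, 10), (2, 61), (4, 11)])
v5: WRITE a=19  (a history now [(5, 19)])
READ c @v1: history=[(1, 10), (2, 61), (4, 11)] -> pick v1 -> 10
v6: WRITE b=32  (b history now [(3, 51), (6, 32)])
READ b @v1: history=[(3, 51), (6, 32)] -> no version <= 1 -> NONE
READ b @v2: history=[(3, 51), (6, 32)] -> no version <= 2 -> NONE
READ b @v3: history=[(3, 51), (6, 32)] -> pick v3 -> 51
v7: WRITE a=41  (a history now [(5, 19), (7, 41)])
READ c @v6: history=[(1, 10), (2, 61), (4, 11)] -> pick v4 -> 11
v8: WRITE c=26  (c history now [(1, 10), (2, 61), (4, 11), (8, 26)])
v9: WRITE c=6  (c history now [(1, 10), (2, 61), (4, 11), (8, 26), (9, 6)])
READ c @v3: history=[(1, 10), (2, 61), (4, 11), (8, 26), (9, 6)] -> pick v2 -> 61
v10: WRITE b=22  (b history now [(3, 51), (6, 32), (10, 22)])
v11: WRITE a=2  (a history now [(5, 19), (7, 41), (11, 2)])
READ b @v8: history=[(3, 51), (6, 32), (10, 22)] -> pick v6 -> 32
READ b @v4: history=[(3, 51), (6, 32), (10, 22)] -> pick v3 -> 51
v12: WRITE a=58  (a history now [(5, 19), (7, 41), (11, 2), (12, 58)])
v13: WRITE b=59  (b history now [(3, 51), (6, 32), (10, 22), (13, 59)])
v14: WRITE c=20  (c history now [(1, 10), (2, 61), (4, 11), (8, 26), (9, 6), (14, 20)])
v15: WRITE a=20  (a history now [(5, 19), (7, 41), (11, 2), (12, 58), (15, 20)])
Read results in order: ['51', '10', 'NONE', 'NONE', '51', '11', '61', '32', '51']
NONE count = 2

Answer: 2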